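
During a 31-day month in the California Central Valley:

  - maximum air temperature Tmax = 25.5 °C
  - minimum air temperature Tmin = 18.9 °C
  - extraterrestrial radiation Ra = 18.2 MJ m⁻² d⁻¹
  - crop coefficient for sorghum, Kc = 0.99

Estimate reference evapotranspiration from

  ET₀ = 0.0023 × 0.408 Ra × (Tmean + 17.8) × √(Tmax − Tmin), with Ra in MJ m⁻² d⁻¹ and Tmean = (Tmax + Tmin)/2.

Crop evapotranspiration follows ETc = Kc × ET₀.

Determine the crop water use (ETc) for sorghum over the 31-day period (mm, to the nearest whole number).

Tmean = (25.5 + 18.9)/2 = 22.20 °C
0.408 Ra = 0.408 × 18.2 = 7.4256 mm/d equivalent
ET₀ = 0.0023 × 7.4256 × (22.20 + 17.8) × √6.6 = 0.0023 × 7.4256 × 40.00 × 2.5690 = 1.7550 mm/d
ETc = Kc × ET₀ = 0.99 × 1.7550 = 1.7375 mm/d
Over 31 days: 1.7375 × 31 = 53.863 mm

54 mm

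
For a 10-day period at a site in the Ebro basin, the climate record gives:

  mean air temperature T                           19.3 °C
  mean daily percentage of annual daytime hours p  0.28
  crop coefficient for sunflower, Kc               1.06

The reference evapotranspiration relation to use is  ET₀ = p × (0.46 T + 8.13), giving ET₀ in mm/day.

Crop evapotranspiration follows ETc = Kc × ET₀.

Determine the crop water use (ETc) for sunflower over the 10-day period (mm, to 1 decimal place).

ET₀ = 0.28 × (0.46 × 19.3 + 8.13) = 0.28 × 17.008 = 4.7622 mm/d
ETc = Kc × ET₀ = 1.06 × 4.7622 = 5.0479 mm/d
Over 10 days: 5.0479 × 10 = 50.479 mm

50.5 mm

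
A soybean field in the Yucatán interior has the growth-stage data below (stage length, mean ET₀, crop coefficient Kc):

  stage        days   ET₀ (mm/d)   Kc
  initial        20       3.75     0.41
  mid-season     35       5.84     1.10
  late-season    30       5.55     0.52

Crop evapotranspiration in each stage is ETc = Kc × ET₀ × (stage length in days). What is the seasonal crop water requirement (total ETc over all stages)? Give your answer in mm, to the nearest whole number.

initial: 0.41 × 3.75 × 20 = 30.75 mm
mid-season: 1.10 × 5.84 × 35 = 224.84 mm
late-season: 0.52 × 5.55 × 30 = 86.58 mm
Seasonal total = 342.17 mm

342 mm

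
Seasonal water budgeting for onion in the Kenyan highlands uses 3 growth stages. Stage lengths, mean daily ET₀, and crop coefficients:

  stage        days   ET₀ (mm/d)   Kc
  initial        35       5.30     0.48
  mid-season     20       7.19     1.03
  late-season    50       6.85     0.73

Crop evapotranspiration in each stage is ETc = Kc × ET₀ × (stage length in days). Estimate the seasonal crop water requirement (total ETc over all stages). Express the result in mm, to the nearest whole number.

487 mm

initial: 0.48 × 5.30 × 35 = 89.04 mm
mid-season: 1.03 × 7.19 × 20 = 148.11 mm
late-season: 0.73 × 6.85 × 50 = 250.03 mm
Seasonal total = 487.18 mm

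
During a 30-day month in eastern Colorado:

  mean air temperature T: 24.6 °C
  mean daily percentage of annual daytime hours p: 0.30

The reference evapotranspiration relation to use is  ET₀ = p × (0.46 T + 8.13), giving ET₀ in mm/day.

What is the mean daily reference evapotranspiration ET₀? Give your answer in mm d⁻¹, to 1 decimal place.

5.8 mm d⁻¹

ET₀ = 0.30 × (0.46 × 24.6 + 8.13) = 0.30 × 19.446 = 5.8338 mm/d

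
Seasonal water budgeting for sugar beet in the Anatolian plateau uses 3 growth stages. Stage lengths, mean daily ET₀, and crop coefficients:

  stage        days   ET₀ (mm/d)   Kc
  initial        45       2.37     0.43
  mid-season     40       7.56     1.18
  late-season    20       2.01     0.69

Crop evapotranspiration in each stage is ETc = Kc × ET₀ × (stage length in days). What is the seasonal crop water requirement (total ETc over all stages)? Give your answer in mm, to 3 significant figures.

initial: 0.43 × 2.37 × 45 = 45.86 mm
mid-season: 1.18 × 7.56 × 40 = 356.83 mm
late-season: 0.69 × 2.01 × 20 = 27.74 mm
Seasonal total = 430.43 mm

430 mm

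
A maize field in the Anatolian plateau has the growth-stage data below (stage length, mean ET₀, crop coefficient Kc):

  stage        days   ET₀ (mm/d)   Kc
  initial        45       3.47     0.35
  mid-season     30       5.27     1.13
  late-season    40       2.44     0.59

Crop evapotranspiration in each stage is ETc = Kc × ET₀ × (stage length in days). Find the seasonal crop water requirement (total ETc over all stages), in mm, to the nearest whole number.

291 mm

initial: 0.35 × 3.47 × 45 = 54.65 mm
mid-season: 1.13 × 5.27 × 30 = 178.65 mm
late-season: 0.59 × 2.44 × 40 = 57.58 mm
Seasonal total = 290.88 mm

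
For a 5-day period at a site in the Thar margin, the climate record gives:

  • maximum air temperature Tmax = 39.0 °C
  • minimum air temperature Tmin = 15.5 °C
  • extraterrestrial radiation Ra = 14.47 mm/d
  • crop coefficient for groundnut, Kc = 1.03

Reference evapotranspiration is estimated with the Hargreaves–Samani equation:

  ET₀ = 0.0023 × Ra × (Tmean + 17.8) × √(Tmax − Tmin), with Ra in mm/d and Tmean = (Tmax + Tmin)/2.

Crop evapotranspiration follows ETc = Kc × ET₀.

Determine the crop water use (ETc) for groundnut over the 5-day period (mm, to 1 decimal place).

Tmean = (39.0 + 15.5)/2 = 27.25 °C
ET₀ = 0.0023 × 14.47 × (27.25 + 17.8) × √23.5 = 0.0023 × 14.47 × 45.05 × 4.8477 = 7.2682 mm/d
ETc = Kc × ET₀ = 1.03 × 7.2682 = 7.4862 mm/d
Over 5 days: 7.4862 × 5 = 37.431 mm

37.4 mm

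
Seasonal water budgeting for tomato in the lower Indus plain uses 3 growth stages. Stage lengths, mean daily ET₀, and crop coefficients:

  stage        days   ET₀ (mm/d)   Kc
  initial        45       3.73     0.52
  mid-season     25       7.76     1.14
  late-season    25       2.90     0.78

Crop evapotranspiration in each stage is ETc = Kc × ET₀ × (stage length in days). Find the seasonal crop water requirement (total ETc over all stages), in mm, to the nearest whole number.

365 mm

initial: 0.52 × 3.73 × 45 = 87.28 mm
mid-season: 1.14 × 7.76 × 25 = 221.16 mm
late-season: 0.78 × 2.90 × 25 = 56.55 mm
Seasonal total = 364.99 mm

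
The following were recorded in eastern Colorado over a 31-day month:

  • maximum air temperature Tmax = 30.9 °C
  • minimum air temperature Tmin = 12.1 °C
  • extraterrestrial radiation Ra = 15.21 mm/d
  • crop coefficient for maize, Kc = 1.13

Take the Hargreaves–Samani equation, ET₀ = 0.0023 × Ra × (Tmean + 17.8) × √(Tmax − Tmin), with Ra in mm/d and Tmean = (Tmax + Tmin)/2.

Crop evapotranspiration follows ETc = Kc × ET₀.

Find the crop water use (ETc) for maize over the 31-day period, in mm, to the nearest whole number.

Tmean = (30.9 + 12.1)/2 = 21.50 °C
ET₀ = 0.0023 × 15.21 × (21.50 + 17.8) × √18.8 = 0.0023 × 15.21 × 39.30 × 4.3359 = 5.9611 mm/d
ETc = Kc × ET₀ = 1.13 × 5.9611 = 6.7360 mm/d
Over 31 days: 6.7360 × 31 = 208.816 mm

209 mm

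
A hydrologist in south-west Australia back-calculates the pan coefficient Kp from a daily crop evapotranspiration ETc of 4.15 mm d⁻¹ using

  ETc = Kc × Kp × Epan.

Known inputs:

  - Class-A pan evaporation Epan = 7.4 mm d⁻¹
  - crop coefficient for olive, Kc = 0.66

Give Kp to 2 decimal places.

0.85

ETc = Kc × Kp × Epan  ⇒  Kp = ETc / (Kc × Epan)
Kp = 4.15 / (0.66 × 7.4) = 4.15 / 4.884 = 0.8497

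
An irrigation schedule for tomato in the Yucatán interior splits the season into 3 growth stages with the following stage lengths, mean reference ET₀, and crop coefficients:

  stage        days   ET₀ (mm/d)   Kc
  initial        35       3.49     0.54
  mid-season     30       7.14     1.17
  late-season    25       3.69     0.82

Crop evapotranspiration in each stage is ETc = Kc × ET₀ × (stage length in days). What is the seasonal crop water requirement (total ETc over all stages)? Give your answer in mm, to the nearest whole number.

392 mm

initial: 0.54 × 3.49 × 35 = 65.96 mm
mid-season: 1.17 × 7.14 × 30 = 250.61 mm
late-season: 0.82 × 3.69 × 25 = 75.65 mm
Seasonal total = 392.22 mm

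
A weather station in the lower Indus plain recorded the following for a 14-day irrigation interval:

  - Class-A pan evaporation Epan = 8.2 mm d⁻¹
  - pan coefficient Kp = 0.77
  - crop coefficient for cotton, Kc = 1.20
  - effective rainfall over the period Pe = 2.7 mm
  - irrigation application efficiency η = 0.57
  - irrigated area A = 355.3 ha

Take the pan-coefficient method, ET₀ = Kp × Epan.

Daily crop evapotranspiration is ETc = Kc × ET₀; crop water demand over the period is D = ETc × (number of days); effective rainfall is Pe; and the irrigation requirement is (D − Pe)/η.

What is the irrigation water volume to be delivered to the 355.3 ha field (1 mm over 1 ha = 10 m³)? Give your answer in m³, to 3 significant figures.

644000 m³

ET₀ = 0.77 × 8.2 = 6.3140 mm/d
ETc = Kc × ET₀ = 1.20 × 6.3140 = 7.5768 mm/d
Crop demand D = ETc × 14 d = 7.5768 × 14 = 106.075 mm
D − Pe = 106.075 − 2.7 = 103.375 mm
Gross irrigation = 103.375 / 0.57 = 181.360 mm
Volume = 181.360 mm × 355.3 ha × 10 = 644372.1 m³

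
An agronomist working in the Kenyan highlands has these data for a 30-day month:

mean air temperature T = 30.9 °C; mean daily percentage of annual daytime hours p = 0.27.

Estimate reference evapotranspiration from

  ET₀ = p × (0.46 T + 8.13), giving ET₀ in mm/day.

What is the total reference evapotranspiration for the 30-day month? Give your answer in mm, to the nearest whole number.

ET₀ = 0.27 × (0.46 × 30.9 + 8.13) = 0.27 × 22.344 = 6.0329 mm/d
Monthly total = 6.0329 × 30 = 180.987 mm

181 mm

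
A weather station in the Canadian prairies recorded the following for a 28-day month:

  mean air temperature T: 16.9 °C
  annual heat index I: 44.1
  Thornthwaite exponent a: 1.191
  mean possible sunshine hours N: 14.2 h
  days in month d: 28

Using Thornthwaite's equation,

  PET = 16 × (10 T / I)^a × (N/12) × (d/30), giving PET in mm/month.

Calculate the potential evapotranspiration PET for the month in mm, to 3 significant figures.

10T/I = 10 × 16.9 / 44.1 = 3.8322
(10T/I)^a = 3.8322^1.191 = 4.9532
Uncorrected PET = 16 × 4.9532 = 79.251 mm
Correction = (N/12)(d/30) = (14.2/12)(28/30) = 1.1044
PET = 79.251 × 1.1044 = 87.525 mm/month

87.5 mm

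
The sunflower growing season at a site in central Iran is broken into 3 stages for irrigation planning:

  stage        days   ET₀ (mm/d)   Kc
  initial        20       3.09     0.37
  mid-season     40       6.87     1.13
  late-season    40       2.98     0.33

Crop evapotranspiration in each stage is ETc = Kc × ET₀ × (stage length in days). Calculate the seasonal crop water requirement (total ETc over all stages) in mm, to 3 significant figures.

373 mm

initial: 0.37 × 3.09 × 20 = 22.87 mm
mid-season: 1.13 × 6.87 × 40 = 310.52 mm
late-season: 0.33 × 2.98 × 40 = 39.34 mm
Seasonal total = 372.73 mm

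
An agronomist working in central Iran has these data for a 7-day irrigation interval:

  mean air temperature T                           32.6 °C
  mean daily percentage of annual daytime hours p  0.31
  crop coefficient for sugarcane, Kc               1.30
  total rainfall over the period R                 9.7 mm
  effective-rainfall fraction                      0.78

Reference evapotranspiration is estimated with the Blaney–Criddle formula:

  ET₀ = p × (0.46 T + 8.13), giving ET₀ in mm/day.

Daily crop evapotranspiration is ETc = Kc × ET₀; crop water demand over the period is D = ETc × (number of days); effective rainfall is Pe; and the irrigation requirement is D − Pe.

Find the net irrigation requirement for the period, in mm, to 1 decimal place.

57.7 mm

ET₀ = 0.31 × (0.46 × 32.6 + 8.13) = 0.31 × 23.126 = 7.1691 mm/d
ETc = Kc × ET₀ = 1.30 × 7.1691 = 9.3198 mm/d
Crop demand D = ETc × 7 d = 9.3198 × 7 = 65.239 mm
Pe = 0.78 × 9.7 = 7.566 mm
D − Pe = 65.239 − 7.566 = 57.673 mm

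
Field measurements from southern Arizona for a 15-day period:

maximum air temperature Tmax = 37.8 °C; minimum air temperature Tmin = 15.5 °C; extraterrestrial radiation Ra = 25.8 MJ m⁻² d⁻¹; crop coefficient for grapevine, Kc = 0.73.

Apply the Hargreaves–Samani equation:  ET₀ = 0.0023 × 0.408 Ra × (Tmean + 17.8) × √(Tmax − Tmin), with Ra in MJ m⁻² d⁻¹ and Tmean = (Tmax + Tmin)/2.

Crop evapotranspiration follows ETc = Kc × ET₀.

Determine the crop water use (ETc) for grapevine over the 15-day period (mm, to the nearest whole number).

56 mm

Tmean = (37.8 + 15.5)/2 = 26.65 °C
0.408 Ra = 0.408 × 25.8 = 10.5264 mm/d equivalent
ET₀ = 0.0023 × 10.5264 × (26.65 + 17.8) × √22.3 = 0.0023 × 10.5264 × 44.45 × 4.7223 = 5.0820 mm/d
ETc = Kc × ET₀ = 0.73 × 5.0820 = 3.7099 mm/d
Over 15 days: 3.7099 × 15 = 55.649 mm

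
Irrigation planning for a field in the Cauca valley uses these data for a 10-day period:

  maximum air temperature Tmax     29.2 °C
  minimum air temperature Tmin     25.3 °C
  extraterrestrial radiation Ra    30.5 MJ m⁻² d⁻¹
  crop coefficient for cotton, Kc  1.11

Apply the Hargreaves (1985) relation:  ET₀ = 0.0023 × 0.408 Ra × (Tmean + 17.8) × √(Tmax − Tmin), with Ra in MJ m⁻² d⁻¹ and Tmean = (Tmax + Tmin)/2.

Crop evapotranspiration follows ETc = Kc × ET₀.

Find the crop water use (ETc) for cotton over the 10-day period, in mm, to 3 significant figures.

Tmean = (29.2 + 25.3)/2 = 27.25 °C
0.408 Ra = 0.408 × 30.5 = 12.4440 mm/d equivalent
ET₀ = 0.0023 × 12.4440 × (27.25 + 17.8) × √3.9 = 0.0023 × 12.4440 × 45.05 × 1.9748 = 2.5463 mm/d
ETc = Kc × ET₀ = 1.11 × 2.5463 = 2.8264 mm/d
Over 10 days: 2.8264 × 10 = 28.264 mm

28.3 mm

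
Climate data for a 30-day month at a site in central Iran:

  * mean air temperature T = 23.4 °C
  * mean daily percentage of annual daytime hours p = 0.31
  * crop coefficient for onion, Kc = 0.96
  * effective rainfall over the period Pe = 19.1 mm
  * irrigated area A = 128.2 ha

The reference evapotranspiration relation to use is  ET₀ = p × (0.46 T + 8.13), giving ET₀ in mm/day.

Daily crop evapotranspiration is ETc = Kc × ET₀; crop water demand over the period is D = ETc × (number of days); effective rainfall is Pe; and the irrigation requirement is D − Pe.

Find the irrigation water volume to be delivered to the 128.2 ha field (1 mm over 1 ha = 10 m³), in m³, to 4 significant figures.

191800 m³

ET₀ = 0.31 × (0.46 × 23.4 + 8.13) = 0.31 × 18.894 = 5.8571 mm/d
ETc = Kc × ET₀ = 0.96 × 5.8571 = 5.6228 mm/d
Crop demand D = ETc × 30 d = 5.6228 × 30 = 168.684 mm
D − Pe = 168.684 − 19.1 = 149.584 mm
Volume = 149.584 mm × 128.2 ha × 10 = 191766.7 m³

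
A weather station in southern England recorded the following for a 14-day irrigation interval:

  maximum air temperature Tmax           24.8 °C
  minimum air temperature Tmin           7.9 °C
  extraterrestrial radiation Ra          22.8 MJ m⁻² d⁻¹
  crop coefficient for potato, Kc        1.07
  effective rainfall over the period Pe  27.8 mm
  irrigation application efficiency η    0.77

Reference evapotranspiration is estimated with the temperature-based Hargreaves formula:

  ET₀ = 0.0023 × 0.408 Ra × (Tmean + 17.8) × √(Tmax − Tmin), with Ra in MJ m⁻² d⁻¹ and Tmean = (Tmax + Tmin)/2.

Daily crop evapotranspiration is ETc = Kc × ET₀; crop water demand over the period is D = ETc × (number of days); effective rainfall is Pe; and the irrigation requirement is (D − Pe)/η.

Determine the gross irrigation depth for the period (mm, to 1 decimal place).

Tmean = (24.8 + 7.9)/2 = 16.35 °C
0.408 Ra = 0.408 × 22.8 = 9.3024 mm/d equivalent
ET₀ = 0.0023 × 9.3024 × (16.35 + 17.8) × √16.9 = 0.0023 × 9.3024 × 34.15 × 4.1110 = 3.0037 mm/d
ETc = Kc × ET₀ = 1.07 × 3.0037 = 3.2140 mm/d
Crop demand D = ETc × 14 d = 3.2140 × 14 = 44.996 mm
D − Pe = 44.996 − 27.8 = 17.196 mm
Gross irrigation = 17.196 / 0.77 = 22.332 mm

22.3 mm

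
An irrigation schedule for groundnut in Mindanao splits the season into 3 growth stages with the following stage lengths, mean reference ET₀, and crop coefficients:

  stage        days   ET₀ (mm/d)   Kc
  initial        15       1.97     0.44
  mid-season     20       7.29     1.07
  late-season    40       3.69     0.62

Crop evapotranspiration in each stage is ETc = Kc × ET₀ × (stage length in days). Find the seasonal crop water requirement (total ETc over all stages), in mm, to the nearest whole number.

initial: 0.44 × 1.97 × 15 = 13.00 mm
mid-season: 1.07 × 7.29 × 20 = 156.01 mm
late-season: 0.62 × 3.69 × 40 = 91.51 mm
Seasonal total = 260.52 mm

261 mm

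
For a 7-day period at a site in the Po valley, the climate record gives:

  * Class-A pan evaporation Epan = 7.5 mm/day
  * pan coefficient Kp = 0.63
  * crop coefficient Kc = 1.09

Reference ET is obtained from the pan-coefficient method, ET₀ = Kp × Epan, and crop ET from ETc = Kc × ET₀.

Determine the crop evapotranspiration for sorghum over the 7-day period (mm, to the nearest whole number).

ET₀ = 0.63 × 7.5 = 4.7250 mm/d
ETc = Kc × ET₀ = 1.09 × 4.7250 = 5.1503 mm/d
Over 7 days: 5.1503 × 7 = 36.052 mm

36 mm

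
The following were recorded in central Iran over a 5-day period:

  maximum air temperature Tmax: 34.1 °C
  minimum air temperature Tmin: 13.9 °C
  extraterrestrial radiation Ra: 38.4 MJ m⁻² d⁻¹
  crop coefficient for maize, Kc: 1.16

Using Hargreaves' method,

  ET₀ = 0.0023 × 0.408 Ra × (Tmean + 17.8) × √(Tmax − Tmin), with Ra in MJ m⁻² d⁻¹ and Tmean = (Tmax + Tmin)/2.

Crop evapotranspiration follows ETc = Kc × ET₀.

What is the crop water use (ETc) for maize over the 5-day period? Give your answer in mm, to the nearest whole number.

Tmean = (34.1 + 13.9)/2 = 24.00 °C
0.408 Ra = 0.408 × 38.4 = 15.6672 mm/d equivalent
ET₀ = 0.0023 × 15.6672 × (24.00 + 17.8) × √20.2 = 0.0023 × 15.6672 × 41.80 × 4.4944 = 6.7697 mm/d
ETc = Kc × ET₀ = 1.16 × 6.7697 = 7.8529 mm/d
Over 5 days: 7.8529 × 5 = 39.265 mm

39 mm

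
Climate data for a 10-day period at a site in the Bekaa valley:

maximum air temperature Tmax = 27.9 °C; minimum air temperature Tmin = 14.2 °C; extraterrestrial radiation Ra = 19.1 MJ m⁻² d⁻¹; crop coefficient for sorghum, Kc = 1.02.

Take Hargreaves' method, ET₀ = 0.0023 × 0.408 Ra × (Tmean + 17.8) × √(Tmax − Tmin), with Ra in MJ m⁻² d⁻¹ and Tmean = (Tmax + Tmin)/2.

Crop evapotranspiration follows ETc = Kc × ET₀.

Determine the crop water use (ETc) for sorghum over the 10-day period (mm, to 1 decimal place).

Tmean = (27.9 + 14.2)/2 = 21.05 °C
0.408 Ra = 0.408 × 19.1 = 7.7928 mm/d equivalent
ET₀ = 0.0023 × 7.7928 × (21.05 + 17.8) × √13.7 = 0.0023 × 7.7928 × 38.85 × 3.7014 = 2.5774 mm/d
ETc = Kc × ET₀ = 1.02 × 2.5774 = 2.6289 mm/d
Over 10 days: 2.6289 × 10 = 26.289 mm

26.3 mm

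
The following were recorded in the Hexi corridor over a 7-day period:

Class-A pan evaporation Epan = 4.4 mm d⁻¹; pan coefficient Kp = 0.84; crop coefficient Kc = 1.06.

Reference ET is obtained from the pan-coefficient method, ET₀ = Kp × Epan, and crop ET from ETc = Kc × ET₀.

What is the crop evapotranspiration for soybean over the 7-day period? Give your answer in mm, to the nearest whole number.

27 mm

ET₀ = 0.84 × 4.4 = 3.6960 mm/d
ETc = Kc × ET₀ = 1.06 × 3.6960 = 3.9178 mm/d
Over 7 days: 3.9178 × 7 = 27.425 mm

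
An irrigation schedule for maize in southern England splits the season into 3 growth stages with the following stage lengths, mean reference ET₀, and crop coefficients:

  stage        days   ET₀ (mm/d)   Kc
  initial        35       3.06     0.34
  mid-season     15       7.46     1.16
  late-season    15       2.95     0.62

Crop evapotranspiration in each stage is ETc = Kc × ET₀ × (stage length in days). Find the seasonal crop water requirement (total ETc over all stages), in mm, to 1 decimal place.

193.7 mm

initial: 0.34 × 3.06 × 35 = 36.41 mm
mid-season: 1.16 × 7.46 × 15 = 129.80 mm
late-season: 0.62 × 2.95 × 15 = 27.44 mm
Seasonal total = 193.65 mm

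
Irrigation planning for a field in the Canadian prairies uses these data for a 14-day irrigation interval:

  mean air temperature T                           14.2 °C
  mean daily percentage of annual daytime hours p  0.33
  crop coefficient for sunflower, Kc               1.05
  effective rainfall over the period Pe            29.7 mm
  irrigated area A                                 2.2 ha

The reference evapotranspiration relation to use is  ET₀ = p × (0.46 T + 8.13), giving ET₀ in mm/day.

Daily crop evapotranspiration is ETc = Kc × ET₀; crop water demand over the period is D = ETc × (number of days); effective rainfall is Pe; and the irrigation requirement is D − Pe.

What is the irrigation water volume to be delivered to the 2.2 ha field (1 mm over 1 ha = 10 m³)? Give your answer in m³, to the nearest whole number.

911 m³

ET₀ = 0.33 × (0.46 × 14.2 + 8.13) = 0.33 × 14.662 = 4.8385 mm/d
ETc = Kc × ET₀ = 1.05 × 4.8385 = 5.0804 mm/d
Crop demand D = ETc × 14 d = 5.0804 × 14 = 71.126 mm
D − Pe = 71.126 − 29.7 = 41.426 mm
Volume = 41.426 mm × 2.2 ha × 10 = 911.4 m³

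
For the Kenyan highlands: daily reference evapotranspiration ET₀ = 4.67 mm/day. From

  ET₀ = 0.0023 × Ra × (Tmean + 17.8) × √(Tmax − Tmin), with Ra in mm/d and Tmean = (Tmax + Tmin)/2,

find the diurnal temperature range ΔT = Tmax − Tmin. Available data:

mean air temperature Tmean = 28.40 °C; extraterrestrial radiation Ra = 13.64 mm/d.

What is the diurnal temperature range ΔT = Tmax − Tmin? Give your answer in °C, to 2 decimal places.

10.38 °C

√ΔT = ET₀ / [0.0023 × Ra × (Tmean+17.8)] = 4.67 / (0.0023 × 13.64 × 46.20) = 3.2221
ΔT = 3.2221² = 10.382 °C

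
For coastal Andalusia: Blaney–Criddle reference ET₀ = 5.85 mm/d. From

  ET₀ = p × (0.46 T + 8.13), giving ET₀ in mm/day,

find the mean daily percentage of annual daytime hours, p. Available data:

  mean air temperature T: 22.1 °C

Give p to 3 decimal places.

p = ET₀ / (0.46 T + 8.13) = 5.85 / (0.46 × 22.1 + 8.13) = 5.85 / 18.296 = 0.3197

0.320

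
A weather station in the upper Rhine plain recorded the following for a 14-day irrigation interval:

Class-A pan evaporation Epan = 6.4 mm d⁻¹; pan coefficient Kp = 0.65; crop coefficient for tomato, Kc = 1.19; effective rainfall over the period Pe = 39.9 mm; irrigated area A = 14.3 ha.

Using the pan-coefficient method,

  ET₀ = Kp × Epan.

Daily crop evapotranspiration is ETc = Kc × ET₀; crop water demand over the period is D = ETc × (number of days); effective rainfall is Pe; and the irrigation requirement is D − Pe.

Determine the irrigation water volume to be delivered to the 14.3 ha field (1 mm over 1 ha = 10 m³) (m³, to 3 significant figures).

4210 m³

ET₀ = 0.65 × 6.4 = 4.1600 mm/d
ETc = Kc × ET₀ = 1.19 × 4.1600 = 4.9504 mm/d
Crop demand D = ETc × 14 d = 4.9504 × 14 = 69.306 mm
D − Pe = 69.306 − 39.9 = 29.406 mm
Volume = 29.406 mm × 14.3 ha × 10 = 4205.1 m³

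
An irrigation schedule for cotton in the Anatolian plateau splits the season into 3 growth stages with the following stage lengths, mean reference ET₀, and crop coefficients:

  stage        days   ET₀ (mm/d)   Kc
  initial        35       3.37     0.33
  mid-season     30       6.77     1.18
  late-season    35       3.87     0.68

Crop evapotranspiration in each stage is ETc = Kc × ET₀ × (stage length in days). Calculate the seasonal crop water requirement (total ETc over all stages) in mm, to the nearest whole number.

371 mm

initial: 0.33 × 3.37 × 35 = 38.92 mm
mid-season: 1.18 × 6.77 × 30 = 239.66 mm
late-season: 0.68 × 3.87 × 35 = 92.11 mm
Seasonal total = 370.69 mm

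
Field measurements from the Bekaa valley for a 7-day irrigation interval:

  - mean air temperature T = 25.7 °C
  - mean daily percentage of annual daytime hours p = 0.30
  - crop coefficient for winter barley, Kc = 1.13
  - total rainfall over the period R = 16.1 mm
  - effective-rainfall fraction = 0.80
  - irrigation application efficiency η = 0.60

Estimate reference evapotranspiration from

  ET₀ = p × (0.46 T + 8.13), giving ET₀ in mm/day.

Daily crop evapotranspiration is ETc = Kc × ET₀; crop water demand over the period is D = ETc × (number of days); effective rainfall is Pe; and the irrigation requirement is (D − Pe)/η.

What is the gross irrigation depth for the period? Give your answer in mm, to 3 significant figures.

ET₀ = 0.30 × (0.46 × 25.7 + 8.13) = 0.30 × 19.952 = 5.9856 mm/d
ETc = Kc × ET₀ = 1.13 × 5.9856 = 6.7637 mm/d
Crop demand D = ETc × 7 d = 6.7637 × 7 = 47.346 mm
Pe = 0.80 × 16.1 = 12.880 mm
D − Pe = 47.346 − 12.880 = 34.466 mm
Gross irrigation = 34.466 / 0.60 = 57.443 mm

57.4 mm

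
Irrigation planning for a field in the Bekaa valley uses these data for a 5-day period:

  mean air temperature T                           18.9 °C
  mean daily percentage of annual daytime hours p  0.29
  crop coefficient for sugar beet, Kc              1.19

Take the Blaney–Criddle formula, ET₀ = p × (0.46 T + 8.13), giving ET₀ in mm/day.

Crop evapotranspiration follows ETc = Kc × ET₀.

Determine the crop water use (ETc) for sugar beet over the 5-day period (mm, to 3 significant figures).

29.0 mm

ET₀ = 0.29 × (0.46 × 18.9 + 8.13) = 0.29 × 16.824 = 4.8790 mm/d
ETc = Kc × ET₀ = 1.19 × 4.8790 = 5.8060 mm/d
Over 5 days: 5.8060 × 5 = 29.030 mm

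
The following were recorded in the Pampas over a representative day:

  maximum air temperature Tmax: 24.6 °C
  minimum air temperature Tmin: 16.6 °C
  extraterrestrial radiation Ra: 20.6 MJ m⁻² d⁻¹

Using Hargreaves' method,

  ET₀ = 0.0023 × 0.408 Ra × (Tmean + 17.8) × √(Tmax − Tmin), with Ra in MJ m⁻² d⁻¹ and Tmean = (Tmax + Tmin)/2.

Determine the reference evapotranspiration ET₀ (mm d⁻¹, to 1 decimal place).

Tmean = (24.6 + 16.6)/2 = 20.60 °C
0.408 Ra = 0.408 × 20.6 = 8.4048 mm/d equivalent
ET₀ = 0.0023 × 8.4048 × (20.60 + 17.8) × √8.0 = 0.0023 × 8.4048 × 38.40 × 2.8284 = 2.0996 mm/d

2.1 mm d⁻¹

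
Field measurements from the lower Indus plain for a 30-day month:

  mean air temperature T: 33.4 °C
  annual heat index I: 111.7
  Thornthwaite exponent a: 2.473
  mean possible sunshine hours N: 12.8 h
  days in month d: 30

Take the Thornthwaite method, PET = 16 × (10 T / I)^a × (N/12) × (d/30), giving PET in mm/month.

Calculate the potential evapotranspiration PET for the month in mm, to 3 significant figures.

256 mm

10T/I = 10 × 33.4 / 111.7 = 2.9902
(10T/I)^a = 2.9902^2.473 = 15.0109
Uncorrected PET = 16 × 15.0109 = 240.174 mm
Correction = (N/12)(d/30) = (12.8/12)(30/30) = 1.0667
PET = 240.174 × 1.0667 = 256.194 mm/month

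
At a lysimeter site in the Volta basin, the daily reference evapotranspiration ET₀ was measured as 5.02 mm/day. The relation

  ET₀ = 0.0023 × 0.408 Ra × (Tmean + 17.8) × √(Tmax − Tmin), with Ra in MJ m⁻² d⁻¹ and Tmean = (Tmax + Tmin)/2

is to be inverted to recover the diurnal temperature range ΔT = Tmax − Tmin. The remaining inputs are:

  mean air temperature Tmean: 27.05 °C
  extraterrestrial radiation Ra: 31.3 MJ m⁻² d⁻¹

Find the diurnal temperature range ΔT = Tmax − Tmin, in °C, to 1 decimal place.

√ΔT = ET₀ / [0.0023 × 0.408 × Ra × (Tmean+17.8)] = 5.02 / (0.0023 × 12.7704 × 44.85) = 3.8107
ΔT = 3.8107² = 14.521 °C

14.5 °C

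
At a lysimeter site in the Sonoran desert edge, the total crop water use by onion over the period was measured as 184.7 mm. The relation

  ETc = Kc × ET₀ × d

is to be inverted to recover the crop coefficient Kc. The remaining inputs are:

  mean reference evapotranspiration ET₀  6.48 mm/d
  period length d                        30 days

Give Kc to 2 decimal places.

0.95

ETc = Kc × ET₀ × d  ⇒  Kc = ETc / (ET₀ × d)
Kc = 184.7 / (6.48 × 30) = 184.7 / 194.40 = 0.9501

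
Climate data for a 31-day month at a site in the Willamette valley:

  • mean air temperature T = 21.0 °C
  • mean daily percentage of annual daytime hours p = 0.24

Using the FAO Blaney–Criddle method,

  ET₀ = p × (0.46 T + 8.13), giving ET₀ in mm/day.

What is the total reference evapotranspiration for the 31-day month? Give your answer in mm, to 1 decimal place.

ET₀ = 0.24 × (0.46 × 21.0 + 8.13) = 0.24 × 17.790 = 4.2696 mm/d
Monthly total = 4.2696 × 31 = 132.358 mm

132.4 mm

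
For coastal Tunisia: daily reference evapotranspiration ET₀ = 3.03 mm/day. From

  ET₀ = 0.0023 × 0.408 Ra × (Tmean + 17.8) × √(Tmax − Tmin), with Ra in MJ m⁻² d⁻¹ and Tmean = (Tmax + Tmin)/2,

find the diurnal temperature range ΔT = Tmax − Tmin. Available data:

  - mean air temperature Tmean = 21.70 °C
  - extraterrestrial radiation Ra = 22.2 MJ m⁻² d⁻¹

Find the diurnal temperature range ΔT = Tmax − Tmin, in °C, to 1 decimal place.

√ΔT = ET₀ / [0.0023 × 0.408 × Ra × (Tmean+17.8)] = 3.03 / (0.0023 × 9.0576 × 39.50) = 3.6822
ΔT = 3.6822² = 13.559 °C

13.6 °C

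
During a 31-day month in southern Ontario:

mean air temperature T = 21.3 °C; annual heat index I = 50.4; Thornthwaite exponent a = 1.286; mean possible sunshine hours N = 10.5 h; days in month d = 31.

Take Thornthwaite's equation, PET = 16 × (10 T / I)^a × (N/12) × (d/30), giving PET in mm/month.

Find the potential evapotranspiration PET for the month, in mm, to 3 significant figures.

10T/I = 10 × 21.3 / 50.4 = 4.2262
(10T/I)^a = 4.2262^1.286 = 6.3822
Uncorrected PET = 16 × 6.3822 = 102.115 mm
Correction = (N/12)(d/30) = (10.5/12)(31/30) = 0.9042
PET = 102.115 × 0.9042 = 92.332 mm/month

92.3 mm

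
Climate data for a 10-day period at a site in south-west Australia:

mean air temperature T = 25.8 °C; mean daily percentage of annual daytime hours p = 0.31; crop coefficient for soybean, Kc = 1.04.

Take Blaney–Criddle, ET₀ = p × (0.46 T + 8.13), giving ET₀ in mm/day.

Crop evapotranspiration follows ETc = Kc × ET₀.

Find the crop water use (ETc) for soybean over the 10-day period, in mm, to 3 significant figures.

64.5 mm

ET₀ = 0.31 × (0.46 × 25.8 + 8.13) = 0.31 × 19.998 = 6.1994 mm/d
ETc = Kc × ET₀ = 1.04 × 6.1994 = 6.4474 mm/d
Over 10 days: 6.4474 × 10 = 64.474 mm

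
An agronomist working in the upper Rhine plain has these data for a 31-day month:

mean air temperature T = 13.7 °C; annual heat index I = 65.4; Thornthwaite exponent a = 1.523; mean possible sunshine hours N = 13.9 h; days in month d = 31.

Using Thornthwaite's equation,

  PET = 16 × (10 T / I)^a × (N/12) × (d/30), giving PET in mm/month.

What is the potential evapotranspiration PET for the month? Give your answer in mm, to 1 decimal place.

10T/I = 10 × 13.7 / 65.4 = 2.0948
(10T/I)^a = 2.0948^1.523 = 3.0839
Uncorrected PET = 16 × 3.0839 = 49.342 mm
Correction = (N/12)(d/30) = (13.9/12)(31/30) = 1.1969
PET = 49.342 × 1.1969 = 59.057 mm/month

59.1 mm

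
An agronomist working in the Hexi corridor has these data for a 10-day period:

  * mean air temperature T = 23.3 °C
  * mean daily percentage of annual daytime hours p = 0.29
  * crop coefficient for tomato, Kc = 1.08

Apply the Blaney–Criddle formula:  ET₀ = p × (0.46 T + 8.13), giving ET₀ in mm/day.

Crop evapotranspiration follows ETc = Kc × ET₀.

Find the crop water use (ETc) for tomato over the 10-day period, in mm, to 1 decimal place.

ET₀ = 0.29 × (0.46 × 23.3 + 8.13) = 0.29 × 18.848 = 5.4659 mm/d
ETc = Kc × ET₀ = 1.08 × 5.4659 = 5.9032 mm/d
Over 10 days: 5.9032 × 10 = 59.032 mm

59.0 mm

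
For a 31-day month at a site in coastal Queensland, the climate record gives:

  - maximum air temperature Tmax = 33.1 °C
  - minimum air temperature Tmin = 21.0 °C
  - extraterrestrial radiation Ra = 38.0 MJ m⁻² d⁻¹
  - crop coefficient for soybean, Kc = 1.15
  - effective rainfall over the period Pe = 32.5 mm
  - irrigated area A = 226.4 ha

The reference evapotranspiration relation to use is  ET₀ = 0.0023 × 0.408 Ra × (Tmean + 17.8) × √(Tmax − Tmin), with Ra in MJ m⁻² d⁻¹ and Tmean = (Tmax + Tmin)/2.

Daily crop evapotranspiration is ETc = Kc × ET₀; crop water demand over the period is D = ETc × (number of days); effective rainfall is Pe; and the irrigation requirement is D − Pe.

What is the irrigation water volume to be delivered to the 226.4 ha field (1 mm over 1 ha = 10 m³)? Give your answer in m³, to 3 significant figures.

Tmean = (33.1 + 21.0)/2 = 27.05 °C
0.408 Ra = 0.408 × 38.0 = 15.5040 mm/d equivalent
ET₀ = 0.0023 × 15.5040 × (27.05 + 17.8) × √12.1 = 0.0023 × 15.5040 × 44.85 × 3.4785 = 5.5632 mm/d
ETc = Kc × ET₀ = 1.15 × 5.5632 = 6.3977 mm/d
Crop demand D = ETc × 31 d = 6.3977 × 31 = 198.329 mm
D − Pe = 198.329 − 32.5 = 165.829 mm
Volume = 165.829 mm × 226.4 ha × 10 = 375436.9 m³

375000 m³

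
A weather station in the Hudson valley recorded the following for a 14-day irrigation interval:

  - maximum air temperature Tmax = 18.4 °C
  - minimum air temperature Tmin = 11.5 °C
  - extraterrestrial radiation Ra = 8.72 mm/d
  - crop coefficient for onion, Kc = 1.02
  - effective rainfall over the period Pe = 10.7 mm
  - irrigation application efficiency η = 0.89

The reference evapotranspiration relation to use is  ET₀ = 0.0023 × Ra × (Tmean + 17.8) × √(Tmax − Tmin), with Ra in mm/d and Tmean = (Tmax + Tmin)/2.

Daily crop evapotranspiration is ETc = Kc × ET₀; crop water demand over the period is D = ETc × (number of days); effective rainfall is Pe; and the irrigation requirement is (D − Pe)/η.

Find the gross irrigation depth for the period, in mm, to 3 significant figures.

Tmean = (18.4 + 11.5)/2 = 14.95 °C
ET₀ = 0.0023 × 8.72 × (14.95 + 17.8) × √6.9 = 0.0023 × 8.72 × 32.75 × 2.6268 = 1.7254 mm/d
ETc = Kc × ET₀ = 1.02 × 1.7254 = 1.7599 mm/d
Crop demand D = ETc × 14 d = 1.7599 × 14 = 24.639 mm
D − Pe = 24.639 − 10.7 = 13.939 mm
Gross irrigation = 13.939 / 0.89 = 15.662 mm

15.7 mm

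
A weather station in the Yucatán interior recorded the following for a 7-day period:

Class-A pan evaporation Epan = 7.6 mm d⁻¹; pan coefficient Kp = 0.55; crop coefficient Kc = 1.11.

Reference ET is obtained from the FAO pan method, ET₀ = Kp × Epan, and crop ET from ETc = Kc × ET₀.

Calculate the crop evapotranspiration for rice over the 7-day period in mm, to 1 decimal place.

ET₀ = 0.55 × 7.6 = 4.1800 mm/d
ETc = Kc × ET₀ = 1.11 × 4.1800 = 4.6398 mm/d
Over 7 days: 4.6398 × 7 = 32.479 mm

32.5 mm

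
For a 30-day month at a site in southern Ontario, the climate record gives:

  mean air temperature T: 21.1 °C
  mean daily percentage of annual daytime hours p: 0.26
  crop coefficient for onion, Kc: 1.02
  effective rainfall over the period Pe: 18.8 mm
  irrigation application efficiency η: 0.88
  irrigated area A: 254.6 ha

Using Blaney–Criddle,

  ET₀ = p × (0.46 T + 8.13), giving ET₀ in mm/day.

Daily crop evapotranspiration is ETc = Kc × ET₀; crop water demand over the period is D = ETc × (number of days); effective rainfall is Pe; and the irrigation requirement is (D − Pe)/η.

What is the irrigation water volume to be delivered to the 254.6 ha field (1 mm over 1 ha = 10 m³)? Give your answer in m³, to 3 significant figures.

ET₀ = 0.26 × (0.46 × 21.1 + 8.13) = 0.26 × 17.836 = 4.6374 mm/d
ETc = Kc × ET₀ = 1.02 × 4.6374 = 4.7301 mm/d
Crop demand D = ETc × 30 d = 4.7301 × 30 = 141.903 mm
D − Pe = 141.903 − 18.8 = 123.103 mm
Gross irrigation = 123.103 / 0.88 = 139.890 mm
Volume = 139.890 mm × 254.6 ha × 10 = 356159.9 m³

356000 m³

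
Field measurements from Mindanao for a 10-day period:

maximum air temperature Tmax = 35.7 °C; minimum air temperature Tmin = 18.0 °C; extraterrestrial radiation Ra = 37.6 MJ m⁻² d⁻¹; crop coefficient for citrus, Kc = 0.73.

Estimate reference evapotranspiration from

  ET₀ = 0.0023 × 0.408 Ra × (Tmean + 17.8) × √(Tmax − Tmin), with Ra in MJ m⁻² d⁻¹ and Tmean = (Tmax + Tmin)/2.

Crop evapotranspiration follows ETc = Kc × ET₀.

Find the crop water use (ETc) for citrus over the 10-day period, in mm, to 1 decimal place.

48.4 mm

Tmean = (35.7 + 18.0)/2 = 26.85 °C
0.408 Ra = 0.408 × 37.6 = 15.3408 mm/d equivalent
ET₀ = 0.0023 × 15.3408 × (26.85 + 17.8) × √17.7 = 0.0023 × 15.3408 × 44.65 × 4.2071 = 6.6280 mm/d
ETc = Kc × ET₀ = 0.73 × 6.6280 = 4.8384 mm/d
Over 10 days: 4.8384 × 10 = 48.384 mm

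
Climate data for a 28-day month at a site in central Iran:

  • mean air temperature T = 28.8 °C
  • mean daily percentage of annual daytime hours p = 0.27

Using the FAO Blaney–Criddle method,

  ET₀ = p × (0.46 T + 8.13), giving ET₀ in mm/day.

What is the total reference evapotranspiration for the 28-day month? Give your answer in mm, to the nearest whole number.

162 mm

ET₀ = 0.27 × (0.46 × 28.8 + 8.13) = 0.27 × 21.378 = 5.7721 mm/d
Monthly total = 5.7721 × 28 = 161.619 mm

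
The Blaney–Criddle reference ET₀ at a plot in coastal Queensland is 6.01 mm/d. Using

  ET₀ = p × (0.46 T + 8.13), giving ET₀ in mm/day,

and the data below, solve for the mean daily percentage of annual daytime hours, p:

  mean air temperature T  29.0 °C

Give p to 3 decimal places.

p = ET₀ / (0.46 T + 8.13) = 6.01 / (0.46 × 29.0 + 8.13) = 6.01 / 21.470 = 0.2799

0.280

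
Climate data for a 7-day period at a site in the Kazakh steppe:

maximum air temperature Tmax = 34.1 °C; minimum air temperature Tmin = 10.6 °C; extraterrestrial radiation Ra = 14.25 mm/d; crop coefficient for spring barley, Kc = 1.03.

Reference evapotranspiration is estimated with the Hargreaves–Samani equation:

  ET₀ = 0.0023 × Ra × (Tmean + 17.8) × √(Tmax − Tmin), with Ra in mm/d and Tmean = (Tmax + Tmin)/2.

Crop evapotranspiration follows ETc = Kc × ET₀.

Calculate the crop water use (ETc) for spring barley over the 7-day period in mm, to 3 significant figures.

Tmean = (34.1 + 10.6)/2 = 22.35 °C
ET₀ = 0.0023 × 14.25 × (22.35 + 17.8) × √23.5 = 0.0023 × 14.25 × 40.15 × 4.8477 = 6.3792 mm/d
ETc = Kc × ET₀ = 1.03 × 6.3792 = 6.5706 mm/d
Over 7 days: 6.5706 × 7 = 45.994 mm

46.0 mm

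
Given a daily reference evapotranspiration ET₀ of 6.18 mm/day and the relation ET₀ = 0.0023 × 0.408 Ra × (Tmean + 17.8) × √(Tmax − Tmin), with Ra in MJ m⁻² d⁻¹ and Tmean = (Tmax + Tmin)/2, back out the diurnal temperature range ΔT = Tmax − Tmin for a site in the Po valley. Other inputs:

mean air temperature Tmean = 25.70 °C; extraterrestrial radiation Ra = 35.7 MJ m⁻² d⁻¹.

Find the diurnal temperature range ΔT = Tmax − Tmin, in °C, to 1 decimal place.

√ΔT = ET₀ / [0.0023 × 0.408 × Ra × (Tmean+17.8)] = 6.18 / (0.0023 × 14.5656 × 43.50) = 4.2408
ΔT = 4.2408² = 17.984 °C

18.0 °C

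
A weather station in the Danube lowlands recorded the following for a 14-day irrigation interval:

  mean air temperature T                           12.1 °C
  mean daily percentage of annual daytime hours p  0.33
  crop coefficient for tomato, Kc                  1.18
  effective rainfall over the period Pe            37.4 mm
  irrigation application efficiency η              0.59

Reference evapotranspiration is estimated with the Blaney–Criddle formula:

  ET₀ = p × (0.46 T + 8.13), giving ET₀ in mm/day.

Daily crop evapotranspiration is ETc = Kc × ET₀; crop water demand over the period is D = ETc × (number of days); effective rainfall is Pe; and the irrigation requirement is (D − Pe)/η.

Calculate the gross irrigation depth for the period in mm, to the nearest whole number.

ET₀ = 0.33 × (0.46 × 12.1 + 8.13) = 0.33 × 13.696 = 4.5197 mm/d
ETc = Kc × ET₀ = 1.18 × 4.5197 = 5.3332 mm/d
Crop demand D = ETc × 14 d = 5.3332 × 14 = 74.665 mm
D − Pe = 74.665 − 37.4 = 37.265 mm
Gross irrigation = 37.265 / 0.59 = 63.161 mm

63 mm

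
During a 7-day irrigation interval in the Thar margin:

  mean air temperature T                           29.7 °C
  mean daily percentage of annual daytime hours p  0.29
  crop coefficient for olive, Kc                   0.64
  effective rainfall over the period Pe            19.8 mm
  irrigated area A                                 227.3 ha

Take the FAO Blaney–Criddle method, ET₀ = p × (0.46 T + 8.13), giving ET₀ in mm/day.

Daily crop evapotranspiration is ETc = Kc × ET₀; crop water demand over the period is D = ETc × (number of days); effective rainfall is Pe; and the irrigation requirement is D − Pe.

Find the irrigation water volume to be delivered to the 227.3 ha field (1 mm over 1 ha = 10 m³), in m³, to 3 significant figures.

ET₀ = 0.29 × (0.46 × 29.7 + 8.13) = 0.29 × 21.792 = 6.3197 mm/d
ETc = Kc × ET₀ = 0.64 × 6.3197 = 4.0446 mm/d
Crop demand D = ETc × 7 d = 4.0446 × 7 = 28.312 mm
D − Pe = 28.312 − 19.8 = 8.512 mm
Volume = 8.512 mm × 227.3 ha × 10 = 19347.8 m³

19300 m³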